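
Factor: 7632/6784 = 9/8 = 2^(-3)*3^2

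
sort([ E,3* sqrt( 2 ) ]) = [ E, 3*sqrt(2) ]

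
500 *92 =46000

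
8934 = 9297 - 363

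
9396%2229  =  480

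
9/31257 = 1/3473 = 0.00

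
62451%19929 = 2664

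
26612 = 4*6653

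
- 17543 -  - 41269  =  23726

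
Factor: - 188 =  - 2^2*47^1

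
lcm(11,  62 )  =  682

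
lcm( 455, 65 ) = 455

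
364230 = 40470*9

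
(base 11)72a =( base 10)879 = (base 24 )1CF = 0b1101101111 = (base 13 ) 528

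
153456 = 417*368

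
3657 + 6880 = 10537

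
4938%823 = 0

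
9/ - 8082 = - 1  +  897/898   =  - 0.00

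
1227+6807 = 8034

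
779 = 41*19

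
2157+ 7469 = 9626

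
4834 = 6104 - 1270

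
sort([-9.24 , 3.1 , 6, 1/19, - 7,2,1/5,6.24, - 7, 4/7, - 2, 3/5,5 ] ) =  [-9.24, - 7 , -7, - 2,1/19,1/5 , 4/7,3/5,2 , 3.1,5,  6,  6.24]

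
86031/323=86031/323=266.35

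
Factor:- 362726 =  - 2^1* 7^1 *13^1 * 1993^1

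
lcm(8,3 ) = 24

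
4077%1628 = 821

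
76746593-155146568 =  -78399975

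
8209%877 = 316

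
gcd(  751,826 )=1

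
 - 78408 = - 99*792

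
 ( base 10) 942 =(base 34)ro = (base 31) UC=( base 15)42C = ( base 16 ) 3ae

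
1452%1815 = 1452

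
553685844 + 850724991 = 1404410835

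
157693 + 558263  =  715956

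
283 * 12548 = 3551084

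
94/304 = 47/152 = 0.31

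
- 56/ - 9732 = 14/2433 = 0.01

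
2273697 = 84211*27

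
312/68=4 + 10/17 = 4.59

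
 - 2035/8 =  - 2035/8= - 254.38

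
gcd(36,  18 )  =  18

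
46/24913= 46/24913 = 0.00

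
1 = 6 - 5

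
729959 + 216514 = 946473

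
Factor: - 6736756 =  - 2^2*13^1*129553^1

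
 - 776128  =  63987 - 840115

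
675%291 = 93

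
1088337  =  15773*69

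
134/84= 67/42 = 1.60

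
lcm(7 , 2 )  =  14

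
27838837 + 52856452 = 80695289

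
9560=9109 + 451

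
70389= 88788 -18399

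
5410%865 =220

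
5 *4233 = 21165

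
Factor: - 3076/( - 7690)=2^1*5^(  -  1) = 2/5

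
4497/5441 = 4497/5441 = 0.83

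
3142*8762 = 27530204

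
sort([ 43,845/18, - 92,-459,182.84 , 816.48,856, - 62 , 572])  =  [  -  459, - 92, - 62,43, 845/18, 182.84 , 572,816.48,  856] 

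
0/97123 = 0 = 0.00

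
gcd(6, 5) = 1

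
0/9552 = 0 = 0.00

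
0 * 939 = 0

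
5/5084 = 5/5084 = 0.00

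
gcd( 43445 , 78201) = 8689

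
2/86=1/43 = 0.02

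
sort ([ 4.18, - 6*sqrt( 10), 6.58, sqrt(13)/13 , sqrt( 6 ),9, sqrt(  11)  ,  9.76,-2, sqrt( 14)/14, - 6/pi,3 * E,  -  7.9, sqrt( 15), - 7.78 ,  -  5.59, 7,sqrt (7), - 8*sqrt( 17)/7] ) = [-6*sqrt( 10), - 7.9, - 7.78,-5.59, -8*sqrt ( 17 ) /7,-2,  -  6/pi, sqrt( 14)/14 , sqrt( 13 ) /13, sqrt( 6), sqrt(  7 ),sqrt(11 ),sqrt( 15), 4.18, 6.58,  7,  3*E, 9,9.76]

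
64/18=3 + 5/9 = 3.56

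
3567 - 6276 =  - 2709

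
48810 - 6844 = 41966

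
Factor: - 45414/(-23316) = 2^( - 1 )*3^2*29^1*67^(-1) = 261/134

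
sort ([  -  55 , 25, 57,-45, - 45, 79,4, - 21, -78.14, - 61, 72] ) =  [ - 78.14,- 61,-55, - 45, - 45, - 21 , 4,  25,57,72, 79] 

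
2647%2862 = 2647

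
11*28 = 308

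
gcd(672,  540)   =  12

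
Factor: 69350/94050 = 3^( - 2)*11^(-1 )*73^1 = 73/99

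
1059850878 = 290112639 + 769738239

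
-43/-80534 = 43/80534 = 0.00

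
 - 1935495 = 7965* (-243) 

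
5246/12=2623/6 = 437.17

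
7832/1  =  7832 = 7832.00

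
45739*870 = 39792930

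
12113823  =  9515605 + 2598218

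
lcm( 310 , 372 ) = 1860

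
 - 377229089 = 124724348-501953437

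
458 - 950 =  - 492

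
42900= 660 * 65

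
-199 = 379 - 578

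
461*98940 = 45611340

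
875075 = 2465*355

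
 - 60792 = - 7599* 8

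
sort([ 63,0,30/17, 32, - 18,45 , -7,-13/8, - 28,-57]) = [-57, - 28, - 18 , - 7, - 13/8,0,30/17,32, 45,  63]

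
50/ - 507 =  - 1 + 457/507 = - 0.10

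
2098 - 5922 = -3824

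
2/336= 1/168 = 0.01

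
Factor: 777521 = 47^1*71^1*233^1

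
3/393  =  1/131 = 0.01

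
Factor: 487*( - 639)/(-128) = 311193/128 = 2^( - 7)*3^2*71^1*487^1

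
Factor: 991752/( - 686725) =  - 2^3*3^1*5^ ( - 2)*13^( - 1)*31^2*43^1*2113^( -1 ) 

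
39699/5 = 39699/5 = 7939.80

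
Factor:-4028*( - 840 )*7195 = 2^5*3^1*5^2 * 7^1*19^1*53^1*1439^1 = 24344426400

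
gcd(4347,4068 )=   9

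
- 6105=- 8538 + 2433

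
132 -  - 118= 250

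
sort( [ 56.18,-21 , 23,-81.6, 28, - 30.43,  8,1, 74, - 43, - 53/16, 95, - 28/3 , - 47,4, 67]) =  [ - 81.6, - 47,  -  43, - 30.43, - 21, - 28/3, - 53/16,1, 4,8,  23,  28,56.18, 67,  74,95 ]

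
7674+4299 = 11973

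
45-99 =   -  54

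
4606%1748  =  1110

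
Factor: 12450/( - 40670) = -15/49 = - 3^1 * 5^1*7^( -2)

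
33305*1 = 33305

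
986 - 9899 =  - 8913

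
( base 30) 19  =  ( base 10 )39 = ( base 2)100111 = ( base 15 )29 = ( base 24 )1f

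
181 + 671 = 852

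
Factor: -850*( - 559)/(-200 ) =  - 9503/4 = - 2^(-2)*13^1*17^1*43^1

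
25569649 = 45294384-19724735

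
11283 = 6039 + 5244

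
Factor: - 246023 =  - 347^1 * 709^1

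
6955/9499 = 6955/9499  =  0.73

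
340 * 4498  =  1529320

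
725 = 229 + 496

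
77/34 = 2 + 9/34 = 2.26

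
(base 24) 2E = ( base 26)2A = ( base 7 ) 116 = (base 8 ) 76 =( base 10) 62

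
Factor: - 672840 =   -  2^3* 3^3 *5^1*7^1*89^1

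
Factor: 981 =3^2* 109^1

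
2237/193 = 2237/193 =11.59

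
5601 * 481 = 2694081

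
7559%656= 343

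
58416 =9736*6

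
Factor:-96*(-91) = 8736 = 2^5*3^1*7^1*13^1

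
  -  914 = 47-961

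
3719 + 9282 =13001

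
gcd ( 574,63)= 7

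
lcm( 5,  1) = 5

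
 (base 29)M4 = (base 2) 1010000010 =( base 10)642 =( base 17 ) 23D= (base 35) IC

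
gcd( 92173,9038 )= 1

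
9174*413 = 3788862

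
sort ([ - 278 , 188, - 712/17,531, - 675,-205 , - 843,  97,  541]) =[-843,-675, - 278, - 205, - 712/17,  97,188, 531, 541 ] 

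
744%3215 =744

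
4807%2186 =435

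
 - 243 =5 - 248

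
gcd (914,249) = 1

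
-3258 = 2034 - 5292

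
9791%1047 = 368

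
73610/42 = 1752 + 13/21 = 1752.62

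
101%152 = 101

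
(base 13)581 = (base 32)tm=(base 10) 950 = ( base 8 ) 1666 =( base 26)1AE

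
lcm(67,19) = 1273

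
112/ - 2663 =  - 112/2663 = - 0.04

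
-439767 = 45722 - 485489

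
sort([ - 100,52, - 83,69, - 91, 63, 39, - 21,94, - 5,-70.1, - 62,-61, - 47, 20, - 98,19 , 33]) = [ - 100, - 98,-91  , - 83, - 70.1, - 62, - 61, - 47, - 21, - 5,  19, 20, 33,  39,52,63, 69,94]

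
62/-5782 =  - 31/2891=- 0.01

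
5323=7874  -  2551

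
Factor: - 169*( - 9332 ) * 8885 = 14012604580= 2^2*5^1* 13^2* 1777^1*2333^1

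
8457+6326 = 14783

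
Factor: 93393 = 3^4*1153^1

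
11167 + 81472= 92639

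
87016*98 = 8527568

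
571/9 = 63 + 4/9 = 63.44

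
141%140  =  1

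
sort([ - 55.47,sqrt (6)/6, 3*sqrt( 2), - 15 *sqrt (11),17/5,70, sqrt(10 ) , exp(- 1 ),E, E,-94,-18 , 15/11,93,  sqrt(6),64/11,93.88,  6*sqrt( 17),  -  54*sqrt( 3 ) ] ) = [ - 94,-54*sqrt(3 ), - 55.47,-15 * sqrt(11 ), - 18,exp (  -  1), sqrt( 6 )/6, 15/11, sqrt( 6 ) , E, E, sqrt( 10 ),  17/5,3 *sqrt(2),64/11, 6*sqrt(17), 70,93,93.88]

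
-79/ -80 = 79/80 = 0.99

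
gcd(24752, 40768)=1456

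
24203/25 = 968+3/25 = 968.12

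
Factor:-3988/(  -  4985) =2^2*5^( - 1) = 4/5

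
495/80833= 495/80833 = 0.01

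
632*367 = 231944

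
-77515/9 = -8613 + 2/9  =  - 8612.78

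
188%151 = 37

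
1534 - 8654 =-7120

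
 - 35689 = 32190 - 67879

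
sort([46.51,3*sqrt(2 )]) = [ 3 *sqrt( 2),  46.51]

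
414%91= 50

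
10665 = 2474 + 8191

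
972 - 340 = 632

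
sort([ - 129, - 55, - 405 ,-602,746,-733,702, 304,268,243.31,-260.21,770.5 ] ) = [ - 733, - 602,  -  405, - 260.21,  -  129, - 55, 243.31 , 268, 304,702,746 , 770.5]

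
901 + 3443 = 4344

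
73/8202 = 73/8202 =0.01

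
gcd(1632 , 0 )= 1632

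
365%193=172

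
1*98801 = 98801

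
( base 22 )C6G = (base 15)1b71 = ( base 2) 1011101000100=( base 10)5956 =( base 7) 23236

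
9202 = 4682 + 4520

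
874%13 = 3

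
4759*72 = 342648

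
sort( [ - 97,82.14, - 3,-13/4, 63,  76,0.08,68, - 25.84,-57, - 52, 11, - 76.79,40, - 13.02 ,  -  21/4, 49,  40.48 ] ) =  [ - 97, - 76.79, - 57, - 52, - 25.84, - 13.02, -21/4, - 13/4, - 3, 0.08, 11,40,40.48,49,  63, 68,76, 82.14 ]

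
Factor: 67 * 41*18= 2^1*3^2 * 41^1* 67^1 = 49446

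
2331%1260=1071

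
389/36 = 389/36 = 10.81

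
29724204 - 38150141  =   - 8425937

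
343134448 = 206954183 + 136180265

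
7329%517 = 91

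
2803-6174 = -3371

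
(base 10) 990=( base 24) 1h6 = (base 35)SA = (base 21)253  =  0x3de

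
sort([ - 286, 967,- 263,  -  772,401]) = [-772, -286,-263 , 401,967]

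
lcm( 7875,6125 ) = 55125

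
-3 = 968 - 971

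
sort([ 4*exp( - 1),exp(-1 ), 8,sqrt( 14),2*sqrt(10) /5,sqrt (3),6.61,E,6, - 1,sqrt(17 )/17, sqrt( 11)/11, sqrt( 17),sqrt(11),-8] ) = [ -8, - 1,sqrt(17 ) /17, sqrt( 11 ) /11 , exp(  -  1),2  *sqrt( 10) /5 , 4*  exp (- 1),sqrt (3),E,sqrt( 11 ), sqrt( 14), sqrt(17 ),6,6.61,8 ]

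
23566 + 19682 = 43248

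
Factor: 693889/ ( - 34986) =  - 2^( - 1)*3^( - 1 )*7^1*17^1 = - 119/6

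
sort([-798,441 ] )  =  [ - 798, 441]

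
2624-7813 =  - 5189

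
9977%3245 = 242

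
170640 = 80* 2133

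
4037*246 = 993102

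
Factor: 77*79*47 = 7^1* 11^1*47^1*79^1=285901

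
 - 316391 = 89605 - 405996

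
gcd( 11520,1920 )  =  1920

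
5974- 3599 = 2375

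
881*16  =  14096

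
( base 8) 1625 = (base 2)1110010101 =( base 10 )917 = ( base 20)25h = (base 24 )1E5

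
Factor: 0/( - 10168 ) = 0  =  0^1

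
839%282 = 275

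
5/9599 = 5/9599 = 0.00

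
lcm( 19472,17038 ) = 136304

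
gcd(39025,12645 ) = 5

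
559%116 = 95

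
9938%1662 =1628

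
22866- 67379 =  - 44513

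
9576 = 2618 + 6958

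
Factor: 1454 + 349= 3^1*601^1  =  1803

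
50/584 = 25/292 = 0.09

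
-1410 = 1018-2428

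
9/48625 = 9/48625  =  0.00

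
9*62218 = 559962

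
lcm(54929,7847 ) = 54929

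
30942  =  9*3438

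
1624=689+935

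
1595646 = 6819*234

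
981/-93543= -1 + 30854/31181= -  0.01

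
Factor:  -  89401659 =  - 3^1*29800553^1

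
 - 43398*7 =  - 303786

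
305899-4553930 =-4248031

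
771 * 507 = 390897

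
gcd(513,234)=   9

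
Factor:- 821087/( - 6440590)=2^( - 1)*5^( - 1 )*13^(-2 ) * 37^( - 1 )*103^( - 1)*241^1* 3407^1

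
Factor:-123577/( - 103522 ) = 2^( - 1 )*271^(-1 )*647^1 =647/542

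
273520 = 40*6838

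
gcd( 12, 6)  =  6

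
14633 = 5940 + 8693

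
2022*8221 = 16622862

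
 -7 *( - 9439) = 66073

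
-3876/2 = -1938 = - 1938.00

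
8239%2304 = 1327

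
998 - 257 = 741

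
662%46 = 18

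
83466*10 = 834660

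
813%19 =15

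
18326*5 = 91630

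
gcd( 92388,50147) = 1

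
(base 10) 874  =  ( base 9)1171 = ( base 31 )S6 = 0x36a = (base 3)1012101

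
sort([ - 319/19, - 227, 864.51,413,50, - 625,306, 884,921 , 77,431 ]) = [-625, - 227,-319/19,50, 77, 306,413, 431,  864.51,884,921 ] 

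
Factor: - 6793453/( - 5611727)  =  11^( - 1 )*29^1  *  73^1*3209^1*510157^(  -  1)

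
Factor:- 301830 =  - 2^1*3^1*5^1*10061^1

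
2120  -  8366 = - 6246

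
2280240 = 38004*60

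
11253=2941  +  8312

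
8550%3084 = 2382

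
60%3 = 0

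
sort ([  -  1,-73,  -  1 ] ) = [-73,-1, - 1 ]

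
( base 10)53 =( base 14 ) 3B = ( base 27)1q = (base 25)23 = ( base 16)35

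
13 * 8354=108602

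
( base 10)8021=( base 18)16DB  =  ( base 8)17525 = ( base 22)GCD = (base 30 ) 8rb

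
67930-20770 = 47160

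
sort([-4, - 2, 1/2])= [ -4, - 2, 1/2 ]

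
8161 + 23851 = 32012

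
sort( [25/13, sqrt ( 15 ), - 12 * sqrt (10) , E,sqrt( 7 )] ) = [-12*sqrt( 10), 25/13, sqrt( 7), E, sqrt(15)]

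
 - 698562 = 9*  ( - 77618)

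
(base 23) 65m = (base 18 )a3h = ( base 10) 3311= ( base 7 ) 12440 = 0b110011101111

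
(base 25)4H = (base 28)45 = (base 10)117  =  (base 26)4D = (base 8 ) 165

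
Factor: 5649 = 3^1*7^1*269^1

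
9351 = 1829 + 7522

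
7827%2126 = 1449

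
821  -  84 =737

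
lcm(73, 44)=3212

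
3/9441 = 1/3147=0.00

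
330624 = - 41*(-8064)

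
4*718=2872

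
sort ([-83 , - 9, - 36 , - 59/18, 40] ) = [ - 83, - 36, - 9,- 59/18 , 40] 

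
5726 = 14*409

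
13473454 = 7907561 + 5565893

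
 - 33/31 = - 33/31 = - 1.06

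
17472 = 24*728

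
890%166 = 60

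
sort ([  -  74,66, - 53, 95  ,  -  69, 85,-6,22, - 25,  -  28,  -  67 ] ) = [  -  74, - 69,-67, - 53, - 28 , -25 ,  -  6, 22, 66, 85, 95]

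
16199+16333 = 32532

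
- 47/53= - 1+6/53 = -0.89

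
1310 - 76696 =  - 75386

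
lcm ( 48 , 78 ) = 624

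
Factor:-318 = -2^1 * 3^1*53^1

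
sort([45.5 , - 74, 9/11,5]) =[ - 74 , 9/11,5, 45.5 ]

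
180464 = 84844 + 95620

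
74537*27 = 2012499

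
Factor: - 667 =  - 23^1*29^1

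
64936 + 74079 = 139015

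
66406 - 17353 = 49053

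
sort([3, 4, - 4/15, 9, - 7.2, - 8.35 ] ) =[ - 8.35, - 7.2, - 4/15,3, 4,  9 ] 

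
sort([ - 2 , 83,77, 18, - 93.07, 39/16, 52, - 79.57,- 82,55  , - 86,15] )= [- 93.07, - 86,-82, - 79.57, - 2, 39/16, 15, 18,52,  55, 77, 83 ]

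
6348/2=3174= 3174.00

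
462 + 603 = 1065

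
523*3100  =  1621300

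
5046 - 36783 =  - 31737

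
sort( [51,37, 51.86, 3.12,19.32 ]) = [3.12,19.32, 37,51, 51.86]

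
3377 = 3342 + 35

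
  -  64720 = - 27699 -37021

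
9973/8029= 9973/8029 = 1.24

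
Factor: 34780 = 2^2*5^1*37^1*47^1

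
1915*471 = 901965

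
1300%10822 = 1300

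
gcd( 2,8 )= 2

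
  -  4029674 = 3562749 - 7592423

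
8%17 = 8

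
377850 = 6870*55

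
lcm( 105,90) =630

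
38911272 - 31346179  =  7565093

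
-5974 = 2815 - 8789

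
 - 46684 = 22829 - 69513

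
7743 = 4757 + 2986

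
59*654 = 38586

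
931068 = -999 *(-932 )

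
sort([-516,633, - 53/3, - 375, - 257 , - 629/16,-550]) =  [ - 550, - 516, - 375, - 257, - 629/16, - 53/3,  633 ] 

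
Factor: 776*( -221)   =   - 171496=   - 2^3 * 13^1*17^1*97^1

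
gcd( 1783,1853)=1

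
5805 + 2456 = 8261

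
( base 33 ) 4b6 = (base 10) 4725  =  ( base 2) 1001001110101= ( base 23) 8LA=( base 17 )G5G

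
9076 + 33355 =42431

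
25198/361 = 25198/361 = 69.80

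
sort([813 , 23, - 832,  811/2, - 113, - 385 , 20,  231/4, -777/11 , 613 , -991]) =[  -  991, - 832, - 385 , - 113, - 777/11,20,23, 231/4, 811/2 , 613 , 813]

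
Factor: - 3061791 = - 3^2  *  29^1* 11731^1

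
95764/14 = 47882/7 = 6840.29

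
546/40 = 13 + 13/20 = 13.65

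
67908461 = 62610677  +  5297784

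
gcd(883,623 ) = 1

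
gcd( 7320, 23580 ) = 60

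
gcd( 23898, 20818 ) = 14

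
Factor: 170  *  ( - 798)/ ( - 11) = 2^2*3^1 * 5^1 * 7^1*11^ (-1)*17^1*19^1 = 135660/11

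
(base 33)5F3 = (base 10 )5943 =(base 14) 2247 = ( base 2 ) 1011100110111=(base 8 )13467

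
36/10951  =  36/10951 = 0.00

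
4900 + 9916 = 14816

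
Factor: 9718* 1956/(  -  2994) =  - 2^2*43^1*113^1*163^1*499^(-1) = -3168068/499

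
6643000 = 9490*700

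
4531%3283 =1248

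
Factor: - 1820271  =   - 3^1*606757^1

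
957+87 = 1044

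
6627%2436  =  1755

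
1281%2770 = 1281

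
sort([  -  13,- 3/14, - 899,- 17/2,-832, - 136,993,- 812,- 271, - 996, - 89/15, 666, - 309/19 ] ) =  [- 996 , - 899, - 832,-812, - 271, - 136, - 309/19, - 13,-17/2, - 89/15, - 3/14, 666,  993]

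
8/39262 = 4/19631 = 0.00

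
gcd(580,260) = 20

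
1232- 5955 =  - 4723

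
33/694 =33/694 = 0.05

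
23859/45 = 2651/5  =  530.20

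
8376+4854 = 13230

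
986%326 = 8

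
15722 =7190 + 8532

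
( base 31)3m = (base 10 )115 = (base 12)97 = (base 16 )73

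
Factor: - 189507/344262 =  - 349/634= - 2^( - 1 )*317^ ( - 1 )*349^1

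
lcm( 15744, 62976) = 62976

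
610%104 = 90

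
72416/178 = 406  +  74/89 = 406.83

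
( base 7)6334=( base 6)14154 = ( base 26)37K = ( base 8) 4266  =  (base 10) 2230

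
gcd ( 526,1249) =1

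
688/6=344/3=   114.67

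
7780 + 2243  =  10023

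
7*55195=386365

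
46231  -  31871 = 14360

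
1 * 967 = 967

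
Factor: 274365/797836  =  2^( - 2)  *3^2*5^1*7^1 * 229^( - 1) = 315/916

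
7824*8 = 62592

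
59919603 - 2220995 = 57698608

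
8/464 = 1/58 = 0.02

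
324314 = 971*334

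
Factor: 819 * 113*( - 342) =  - 2^1*3^4*7^1 * 13^1 * 19^1*113^1  =  - 31651074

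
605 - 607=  - 2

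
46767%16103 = 14561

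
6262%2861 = 540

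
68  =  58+10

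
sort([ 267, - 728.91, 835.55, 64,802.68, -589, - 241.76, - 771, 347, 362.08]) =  [ - 771, - 728.91,  -  589, - 241.76, 64, 267,347, 362.08, 802.68, 835.55]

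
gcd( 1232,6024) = 8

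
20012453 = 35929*557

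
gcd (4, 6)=2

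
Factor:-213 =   -  3^1 * 71^1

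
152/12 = 12+2/3= 12.67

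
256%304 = 256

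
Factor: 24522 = 2^1 * 3^1*61^1*67^1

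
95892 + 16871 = 112763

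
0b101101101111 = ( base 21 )6d8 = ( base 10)2927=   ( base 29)3DR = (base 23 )5C6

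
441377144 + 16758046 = 458135190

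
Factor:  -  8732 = - 2^2*37^1 * 59^1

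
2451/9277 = 2451/9277 = 0.26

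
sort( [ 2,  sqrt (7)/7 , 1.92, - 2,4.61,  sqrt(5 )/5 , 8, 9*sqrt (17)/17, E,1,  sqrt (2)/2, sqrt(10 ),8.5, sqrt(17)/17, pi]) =[ - 2 , sqrt ( 17) /17, sqrt(7 ) /7,sqrt(5) /5, sqrt( 2)/2 , 1, 1.92, 2, 9 * sqrt(17)/17,  E , pi,sqrt(10 ),4.61,8,8.5 ] 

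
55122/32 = 1722  +  9/16=1722.56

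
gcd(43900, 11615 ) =5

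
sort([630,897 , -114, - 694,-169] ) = [ - 694, - 169,- 114, 630,897]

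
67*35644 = 2388148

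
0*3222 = 0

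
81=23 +58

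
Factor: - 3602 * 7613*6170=  -  2^2* 5^1 * 23^1*331^1 * 617^1*1801^1= - 169193900420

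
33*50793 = 1676169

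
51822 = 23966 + 27856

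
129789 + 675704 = 805493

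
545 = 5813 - 5268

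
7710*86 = 663060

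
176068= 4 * 44017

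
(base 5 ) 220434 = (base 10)7619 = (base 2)1110111000011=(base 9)11405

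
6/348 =1/58 = 0.02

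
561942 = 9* 62438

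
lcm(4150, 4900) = 406700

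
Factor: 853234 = 2^1 * 181^1*2357^1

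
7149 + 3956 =11105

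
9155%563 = 147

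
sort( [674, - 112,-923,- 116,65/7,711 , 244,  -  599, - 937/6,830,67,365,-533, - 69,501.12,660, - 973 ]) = [ - 973, - 923,  -  599, - 533, - 937/6, - 116, - 112, -69, 65/7,67, 244,  365,501.12, 660,674, 711,830 ] 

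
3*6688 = 20064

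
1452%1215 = 237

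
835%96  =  67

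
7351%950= 701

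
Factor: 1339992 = 2^3*3^2 * 37^1*503^1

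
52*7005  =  364260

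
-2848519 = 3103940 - 5952459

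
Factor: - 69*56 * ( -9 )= 2^3*3^3 * 7^1 *23^1  =  34776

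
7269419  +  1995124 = 9264543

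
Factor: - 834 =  - 2^1*3^1 * 139^1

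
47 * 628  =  29516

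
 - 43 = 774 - 817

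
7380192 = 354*20848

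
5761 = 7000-1239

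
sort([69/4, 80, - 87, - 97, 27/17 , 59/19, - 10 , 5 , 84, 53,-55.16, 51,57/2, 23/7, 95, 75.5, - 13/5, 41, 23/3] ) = [ - 97,-87, - 55.16, - 10,  -  13/5, 27/17, 59/19 , 23/7,5, 23/3, 69/4, 57/2,41, 51 , 53, 75.5, 80,84 , 95] 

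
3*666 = 1998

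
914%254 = 152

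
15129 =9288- -5841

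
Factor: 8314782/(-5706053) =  - 2^1*3^1 * 7^1*197971^1*5706053^(-1)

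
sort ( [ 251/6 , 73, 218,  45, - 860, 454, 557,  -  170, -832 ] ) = [  -  860, -832,-170,251/6, 45,73,218,454, 557] 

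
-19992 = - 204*98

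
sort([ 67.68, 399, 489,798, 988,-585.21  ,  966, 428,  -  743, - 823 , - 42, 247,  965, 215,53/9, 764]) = [ - 823, - 743, - 585.21, - 42,53/9 , 67.68, 215, 247, 399, 428,489,764, 798,965, 966  ,  988]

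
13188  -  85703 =-72515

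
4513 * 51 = 230163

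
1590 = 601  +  989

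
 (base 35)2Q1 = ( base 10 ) 3361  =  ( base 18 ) a6d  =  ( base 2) 110100100001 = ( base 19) 95H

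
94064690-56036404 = 38028286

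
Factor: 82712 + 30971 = 113683^1=113683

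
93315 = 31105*3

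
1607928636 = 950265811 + 657662825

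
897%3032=897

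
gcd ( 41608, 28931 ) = 7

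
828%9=0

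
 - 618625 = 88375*( - 7 )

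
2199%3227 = 2199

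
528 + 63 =591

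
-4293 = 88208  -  92501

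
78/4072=39/2036  =  0.02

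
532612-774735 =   -  242123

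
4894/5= 978+ 4/5  =  978.80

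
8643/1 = 8643 = 8643.00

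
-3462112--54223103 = 50760991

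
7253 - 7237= 16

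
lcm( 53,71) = 3763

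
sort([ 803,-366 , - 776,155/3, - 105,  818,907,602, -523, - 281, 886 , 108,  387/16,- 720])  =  [ -776,  -  720, - 523, - 366, - 281, - 105,387/16, 155/3,  108, 602, 803, 818, 886, 907 ] 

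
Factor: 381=3^1*127^1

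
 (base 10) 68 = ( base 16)44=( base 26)2G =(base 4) 1010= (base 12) 58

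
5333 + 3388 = 8721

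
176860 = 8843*20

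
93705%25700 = 16605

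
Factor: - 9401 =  - 7^1*17^1 *79^1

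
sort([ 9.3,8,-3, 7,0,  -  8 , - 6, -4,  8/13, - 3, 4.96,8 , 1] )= [ - 8, - 6, - 4, - 3,-3,0, 8/13,  1,  4.96,  7,8,  8,  9.3 ]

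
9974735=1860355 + 8114380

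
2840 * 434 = 1232560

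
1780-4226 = - 2446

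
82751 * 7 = 579257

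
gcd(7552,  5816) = 8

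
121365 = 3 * 40455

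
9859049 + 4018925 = 13877974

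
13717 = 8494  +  5223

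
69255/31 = 69255/31 = 2234.03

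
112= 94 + 18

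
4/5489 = 4/5489 = 0.00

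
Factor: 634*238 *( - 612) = -2^4*3^2*7^1*17^2*317^1 = - 92345904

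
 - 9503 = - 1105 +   -  8398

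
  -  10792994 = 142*(-76007) 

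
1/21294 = 1/21294 = 0.00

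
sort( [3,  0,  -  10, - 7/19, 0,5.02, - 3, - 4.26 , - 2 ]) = [ - 10, - 4.26, - 3,-2 , - 7/19, 0,0,3,5.02] 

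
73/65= 73/65 = 1.12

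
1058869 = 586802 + 472067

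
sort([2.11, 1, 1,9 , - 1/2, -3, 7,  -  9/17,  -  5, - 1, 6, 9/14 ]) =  [ - 5, - 3, - 1,-9/17, - 1/2  ,  9/14,1,1,2.11,6,7,  9] 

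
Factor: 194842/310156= 97421/155078 = 2^ ( - 1)*7^( - 1 )*11^(- 1 ) * 19^ ( - 1)*37^1*53^( - 1)*2633^1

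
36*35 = 1260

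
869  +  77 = 946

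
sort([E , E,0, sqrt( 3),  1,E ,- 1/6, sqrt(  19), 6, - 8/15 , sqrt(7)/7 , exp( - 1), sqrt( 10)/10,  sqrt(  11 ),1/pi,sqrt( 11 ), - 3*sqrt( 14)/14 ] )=[ - 3*sqrt( 14) /14 ,  -  8/15, - 1/6 , 0,sqrt( 10) /10  ,  1/pi, exp( - 1 ), sqrt( 7)/7, 1 , sqrt( 3 ) , E,E, E, sqrt ( 11), sqrt ( 11), sqrt( 19), 6 ] 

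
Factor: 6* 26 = 2^2* 3^1*13^1=156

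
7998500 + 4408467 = 12406967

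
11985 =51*235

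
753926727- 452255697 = 301671030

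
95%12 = 11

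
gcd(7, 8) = 1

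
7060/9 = 7060/9 = 784.44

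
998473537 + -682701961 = 315771576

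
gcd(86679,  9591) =3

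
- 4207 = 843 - 5050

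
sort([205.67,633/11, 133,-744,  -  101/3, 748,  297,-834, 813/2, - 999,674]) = [ - 999, - 834, - 744, - 101/3, 633/11, 133,205.67, 297 , 813/2,674,748 ] 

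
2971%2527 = 444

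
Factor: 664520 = 2^3*5^1* 37^1*449^1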